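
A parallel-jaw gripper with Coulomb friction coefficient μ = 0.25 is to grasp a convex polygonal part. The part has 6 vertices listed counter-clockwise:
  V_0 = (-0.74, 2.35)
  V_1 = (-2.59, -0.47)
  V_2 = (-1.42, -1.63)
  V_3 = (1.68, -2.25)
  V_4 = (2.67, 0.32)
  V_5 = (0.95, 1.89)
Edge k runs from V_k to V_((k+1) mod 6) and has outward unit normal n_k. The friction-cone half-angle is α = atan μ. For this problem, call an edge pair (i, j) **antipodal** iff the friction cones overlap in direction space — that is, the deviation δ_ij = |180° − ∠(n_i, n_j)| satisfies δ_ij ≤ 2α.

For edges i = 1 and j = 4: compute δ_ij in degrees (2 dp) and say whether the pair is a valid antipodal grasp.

α = atan 0.25 = 14.04°;  2α = 28.07°
edge 1: e_1 = (+1.17, -1.16);  n_1 = (-0.7041, -0.7101)
edge 4: e_4 = (-1.72, +1.57);  n_4 = (+0.6742, +0.7386)
∠(n_1, n_4) = 177.64°
δ = |180° − 177.64°| = 2.36°
2.36° ≤ 2α = 28.07°  →  valid

δ = 2.36°, valid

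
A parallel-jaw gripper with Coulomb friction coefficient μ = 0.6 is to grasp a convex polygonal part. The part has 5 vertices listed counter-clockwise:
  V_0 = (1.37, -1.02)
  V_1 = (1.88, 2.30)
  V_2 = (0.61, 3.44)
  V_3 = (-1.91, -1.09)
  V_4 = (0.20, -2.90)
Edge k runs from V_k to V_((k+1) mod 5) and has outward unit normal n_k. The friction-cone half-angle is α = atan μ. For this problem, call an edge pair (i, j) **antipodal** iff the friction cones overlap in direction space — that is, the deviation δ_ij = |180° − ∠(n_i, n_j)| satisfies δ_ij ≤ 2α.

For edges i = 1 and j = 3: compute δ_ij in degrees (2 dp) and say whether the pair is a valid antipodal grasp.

δ = 1.29°, valid

α = atan 0.6 = 30.96°;  2α = 61.93°
edge 1: e_1 = (-1.27, +1.14);  n_1 = (+0.6680, +0.7442)
edge 3: e_3 = (+2.11, -1.81);  n_3 = (-0.6511, -0.7590)
∠(n_1, n_3) = 178.71°
δ = |180° − 178.71°| = 1.29°
1.29° ≤ 2α = 61.93°  →  valid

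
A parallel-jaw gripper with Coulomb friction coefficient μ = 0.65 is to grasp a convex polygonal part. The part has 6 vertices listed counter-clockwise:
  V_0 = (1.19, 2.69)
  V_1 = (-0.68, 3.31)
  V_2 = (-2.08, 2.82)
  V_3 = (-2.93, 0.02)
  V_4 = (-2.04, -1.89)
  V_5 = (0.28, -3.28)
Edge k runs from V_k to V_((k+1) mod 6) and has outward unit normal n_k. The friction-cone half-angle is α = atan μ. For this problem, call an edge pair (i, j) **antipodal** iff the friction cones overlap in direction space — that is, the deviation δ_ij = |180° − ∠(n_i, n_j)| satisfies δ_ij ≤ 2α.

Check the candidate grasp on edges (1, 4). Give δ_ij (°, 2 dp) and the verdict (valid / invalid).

α = atan 0.65 = 33.02°;  2α = 66.05°
edge 1: e_1 = (-1.40, -0.49);  n_1 = (-0.3304, +0.9439)
edge 4: e_4 = (+2.32, -1.39);  n_4 = (-0.5140, -0.8578)
∠(n_1, n_4) = 129.78°
δ = |180° − 129.78°| = 50.22°
50.22° ≤ 2α = 66.05°  →  valid

δ = 50.22°, valid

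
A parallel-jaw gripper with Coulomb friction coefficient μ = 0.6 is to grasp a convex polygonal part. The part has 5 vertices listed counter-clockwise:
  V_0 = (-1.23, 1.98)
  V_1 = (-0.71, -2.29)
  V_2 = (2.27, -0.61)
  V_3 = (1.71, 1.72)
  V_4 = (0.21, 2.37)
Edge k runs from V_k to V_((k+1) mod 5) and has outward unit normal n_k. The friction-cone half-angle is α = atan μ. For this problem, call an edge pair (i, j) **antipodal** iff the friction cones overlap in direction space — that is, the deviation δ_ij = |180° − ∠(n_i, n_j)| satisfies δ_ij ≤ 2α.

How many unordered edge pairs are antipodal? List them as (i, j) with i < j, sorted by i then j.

α = atan 0.6 = 30.96°;  2α = 61.93°
n_0 = (-0.9927, -0.1209)
n_1 = (+0.4911, -0.8711)
n_2 = (+0.9723, +0.2337)
n_3 = (+0.3976, +0.9176)
n_4 = (-0.2614, +0.9652)
  (0,1): δ = 67.53°  ·
  (0,2): δ = 6.57°  ✓
  (0,3): δ = 59.63°  ✓
  (0,4): δ = 98.21°  ·
  (1,2): δ = 105.90°  ·
  (1,3): δ = 52.84°  ✓
  (1,4): δ = 14.26°  ✓
  (2,3): δ = 126.94°  ·
  (2,4): δ = 88.36°  ·
  (3,4): δ = 141.42°  ·
antipodal pairs: 4

count = 4; pairs: (0,2), (0,3), (1,3), (1,4)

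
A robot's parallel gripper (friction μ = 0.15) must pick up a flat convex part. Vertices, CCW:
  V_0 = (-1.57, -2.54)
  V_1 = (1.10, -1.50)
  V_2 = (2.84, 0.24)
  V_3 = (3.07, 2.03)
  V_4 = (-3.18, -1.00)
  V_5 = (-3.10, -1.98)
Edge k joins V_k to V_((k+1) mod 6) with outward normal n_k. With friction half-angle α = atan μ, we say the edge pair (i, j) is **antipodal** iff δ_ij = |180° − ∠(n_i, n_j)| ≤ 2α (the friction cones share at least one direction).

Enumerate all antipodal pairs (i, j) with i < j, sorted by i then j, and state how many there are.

count = 2; pairs: (0,3), (2,4)

α = atan 0.15 = 8.53°;  2α = 17.06°
n_0 = (+0.3630, -0.9318)
n_1 = (+0.7071, -0.7071)
n_2 = (+0.9918, -0.1274)
n_3 = (-0.4362, +0.8998)
n_4 = (-0.9967, -0.0814)
n_5 = (-0.3437, -0.9391)
  (0,1): δ = 156.28°  ·
  (0,2): δ = 118.60°  ·
  (0,3): δ = 4.58°  ✓
  (0,4): δ = 73.39°  ·
  (0,5): δ = 138.62°  ·
  (1,2): δ = 142.32°  ·
  (1,3): δ = 19.14°  ·
  (1,4): δ = 49.67°  ·
  (1,5): δ = 114.90°  ·
  (2,3): δ = 56.81°  ·
  (2,4): δ = 11.99°  ✓
  (2,5): δ = 77.22°  ·
  (3,4): δ = 111.20°  ·
  (3,5): δ = 45.97°  ·
  (4,5): δ = 114.77°  ·
antipodal pairs: 2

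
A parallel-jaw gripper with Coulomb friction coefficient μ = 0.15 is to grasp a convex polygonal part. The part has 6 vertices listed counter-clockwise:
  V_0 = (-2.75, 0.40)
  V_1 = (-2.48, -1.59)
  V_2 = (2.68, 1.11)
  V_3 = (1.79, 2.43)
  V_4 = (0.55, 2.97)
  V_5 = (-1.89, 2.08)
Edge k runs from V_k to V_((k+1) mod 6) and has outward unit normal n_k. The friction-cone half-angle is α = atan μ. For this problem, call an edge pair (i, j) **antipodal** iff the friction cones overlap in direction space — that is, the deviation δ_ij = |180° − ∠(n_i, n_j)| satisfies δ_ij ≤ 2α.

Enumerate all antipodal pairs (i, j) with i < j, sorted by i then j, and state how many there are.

α = atan 0.15 = 8.53°;  2α = 17.06°
n_0 = (-0.9909, -0.1344)
n_1 = (+0.4636, -0.8860)
n_2 = (+0.8291, +0.5590)
n_3 = (+0.3993, +0.9168)
n_4 = (-0.3427, +0.9395)
n_5 = (-0.8901, +0.4557)
  (0,1): δ = 70.11°  ·
  (0,2): δ = 26.26°  ·
  (0,3): δ = 58.74°  ·
  (0,4): δ = 102.31°  ·
  (0,5): δ = 145.17°  ·
  (1,2): δ = 83.63°  ·
  (1,3): δ = 51.15°  ·
  (1,4): δ = 7.58°  ✓
  (1,5): δ = 35.27°  ·
  (2,3): δ = 147.52°  ·
  (2,4): δ = 103.95°  ·
  (2,5): δ = 61.10°  ·
  (3,4): δ = 136.43°  ·
  (3,5): δ = 93.58°  ·
  (4,5): δ = 137.15°  ·
antipodal pairs: 1

count = 1; pairs: (1,4)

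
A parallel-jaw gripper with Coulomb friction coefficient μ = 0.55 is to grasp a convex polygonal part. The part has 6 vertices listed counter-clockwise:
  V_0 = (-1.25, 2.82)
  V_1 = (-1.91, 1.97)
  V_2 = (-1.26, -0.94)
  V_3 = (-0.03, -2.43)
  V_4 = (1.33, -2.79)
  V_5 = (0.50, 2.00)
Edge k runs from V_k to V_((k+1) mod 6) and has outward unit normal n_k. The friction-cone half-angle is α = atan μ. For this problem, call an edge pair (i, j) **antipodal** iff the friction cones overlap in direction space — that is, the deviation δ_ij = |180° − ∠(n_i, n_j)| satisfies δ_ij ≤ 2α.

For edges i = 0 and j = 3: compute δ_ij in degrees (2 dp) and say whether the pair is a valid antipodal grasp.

δ = 67.00°, invalid

α = atan 0.55 = 28.81°;  2α = 57.62°
edge 0: e_0 = (-0.66, -0.85);  n_0 = (-0.7899, +0.6133)
edge 3: e_3 = (+1.36, -0.36);  n_3 = (-0.2559, -0.9667)
∠(n_0, n_3) = 113.00°
δ = |180° − 113.00°| = 67.00°
67.00° > 2α = 57.62°  →  invalid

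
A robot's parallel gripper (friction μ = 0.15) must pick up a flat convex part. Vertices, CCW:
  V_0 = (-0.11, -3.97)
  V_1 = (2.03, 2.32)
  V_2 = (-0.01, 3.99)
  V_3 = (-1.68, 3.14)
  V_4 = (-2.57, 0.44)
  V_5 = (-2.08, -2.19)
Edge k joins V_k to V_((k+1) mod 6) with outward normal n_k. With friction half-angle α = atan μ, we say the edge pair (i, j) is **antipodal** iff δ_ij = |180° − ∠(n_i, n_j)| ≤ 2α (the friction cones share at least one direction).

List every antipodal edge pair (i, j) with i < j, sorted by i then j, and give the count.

α = atan 0.15 = 8.53°;  2α = 17.06°
n_0 = (+0.9467, -0.3221)
n_1 = (+0.6334, +0.7738)
n_2 = (-0.4536, +0.8912)
n_3 = (-0.9497, +0.3131)
n_4 = (-0.9831, -0.1832)
n_5 = (-0.6704, -0.7420)
  (0,1): δ = 110.52°  ·
  (0,2): δ = 44.24°  ·
  (0,3): δ = 0.55°  ✓
  (0,4): δ = 29.34°  ·
  (0,5): δ = 66.69°  ·
  (1,2): δ = 113.72°  ·
  (1,3): δ = 68.94°  ·
  (1,4): δ = 40.14°  ·
  (1,5): δ = 2.79°  ✓
  (2,3): δ = 135.22°  ·
  (2,4): δ = 106.42°  ·
  (2,5): δ = 69.07°  ·
  (3,4): δ = 151.20°  ·
  (3,5): δ = 113.86°  ·
  (4,5): δ = 142.65°  ·
antipodal pairs: 2

count = 2; pairs: (0,3), (1,5)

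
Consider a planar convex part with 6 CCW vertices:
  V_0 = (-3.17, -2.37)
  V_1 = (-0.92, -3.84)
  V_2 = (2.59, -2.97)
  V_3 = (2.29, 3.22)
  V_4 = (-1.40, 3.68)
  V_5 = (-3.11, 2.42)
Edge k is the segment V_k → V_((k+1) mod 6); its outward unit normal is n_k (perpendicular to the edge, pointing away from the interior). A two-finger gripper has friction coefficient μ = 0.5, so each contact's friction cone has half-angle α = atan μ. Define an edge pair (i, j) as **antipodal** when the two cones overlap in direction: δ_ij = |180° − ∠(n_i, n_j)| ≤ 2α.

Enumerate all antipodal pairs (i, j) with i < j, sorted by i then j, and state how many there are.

count = 4; pairs: (0,3), (1,3), (1,4), (2,5)

α = atan 0.5 = 26.57°;  2α = 53.13°
n_0 = (-0.5469, -0.8372)
n_1 = (+0.2406, -0.9706)
n_2 = (+0.9988, +0.0484)
n_3 = (+0.1237, +0.9923)
n_4 = (-0.5932, +0.8051)
n_5 = (-0.9999, +0.0125)
  (0,1): δ = 132.92°  ·
  (0,2): δ = 54.07°  ·
  (0,3): δ = 26.05°  ✓
  (0,4): δ = 69.54°  ·
  (0,5): δ = 122.44°  ·
  (1,2): δ = 101.15°  ·
  (1,3): δ = 21.03°  ✓
  (1,4): δ = 22.46°  ✓
  (1,5): δ = 75.36°  ·
  (2,3): δ = 99.88°  ·
  (2,4): δ = 56.39°  ·
  (2,5): δ = 3.49°  ✓
  (3,4): δ = 136.51°  ·
  (3,5): δ = 83.61°  ·
  (4,5): δ = 127.10°  ·
antipodal pairs: 4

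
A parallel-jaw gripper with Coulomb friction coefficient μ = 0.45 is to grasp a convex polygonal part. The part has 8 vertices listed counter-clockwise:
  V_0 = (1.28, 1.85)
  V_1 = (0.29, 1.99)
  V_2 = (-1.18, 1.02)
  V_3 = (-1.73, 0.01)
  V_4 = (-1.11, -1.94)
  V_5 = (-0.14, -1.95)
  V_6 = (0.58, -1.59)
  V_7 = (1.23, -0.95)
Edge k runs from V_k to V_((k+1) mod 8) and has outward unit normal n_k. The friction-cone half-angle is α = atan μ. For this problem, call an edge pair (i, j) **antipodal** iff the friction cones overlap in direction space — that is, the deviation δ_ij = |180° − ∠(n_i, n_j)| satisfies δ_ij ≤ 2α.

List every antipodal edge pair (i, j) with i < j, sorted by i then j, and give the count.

α = atan 0.45 = 24.23°;  2α = 48.46°
n_0 = (+0.1400, +0.9901)
n_1 = (-0.5508, +0.8347)
n_2 = (-0.8782, +0.4782)
n_3 = (-0.9530, -0.3030)
n_4 = (-0.0103, -0.9999)
n_5 = (+0.4472, -0.8944)
n_6 = (+0.7016, -0.7126)
n_7 = (+0.9998, -0.0179)
  (0,1): δ = 138.53°  ·
  (0,2): δ = 110.52°  ·
  (0,3): δ = 64.31°  ·
  (0,4): δ = 7.46°  ✓
  (0,5): δ = 34.61°  ✓
  (0,6): δ = 52.60°  ·
  (0,7): δ = 97.03°  ·
  (1,2): δ = 151.99°  ·
  (1,3): δ = 105.78°  ·
  (1,4): δ = 34.01°  ✓
  (1,5): δ = 6.85°  ✓
  (1,6): δ = 11.14°  ✓
  (1,7): δ = 55.56°  ·
  (2,3): δ = 133.79°  ·
  (2,4): δ = 62.02°  ·
  (2,5): δ = 34.86°  ✓
  (2,6): δ = 16.87°  ✓
  (2,7): δ = 27.55°  ✓
  (3,4): δ = 108.23°  ·
  (3,5): δ = 81.07°  ·
  (3,6): δ = 63.08°  ·
  (3,7): δ = 18.66°  ✓
  (4,5): δ = 152.84°  ·
  (4,6): δ = 134.85°  ·
  (4,7): δ = 90.43°  ·
  (5,6): δ = 162.01°  ·
  (5,7): δ = 117.59°  ·
  (6,7): δ = 135.58°  ·
antipodal pairs: 9

count = 9; pairs: (0,4), (0,5), (1,4), (1,5), (1,6), (2,5), (2,6), (2,7), (3,7)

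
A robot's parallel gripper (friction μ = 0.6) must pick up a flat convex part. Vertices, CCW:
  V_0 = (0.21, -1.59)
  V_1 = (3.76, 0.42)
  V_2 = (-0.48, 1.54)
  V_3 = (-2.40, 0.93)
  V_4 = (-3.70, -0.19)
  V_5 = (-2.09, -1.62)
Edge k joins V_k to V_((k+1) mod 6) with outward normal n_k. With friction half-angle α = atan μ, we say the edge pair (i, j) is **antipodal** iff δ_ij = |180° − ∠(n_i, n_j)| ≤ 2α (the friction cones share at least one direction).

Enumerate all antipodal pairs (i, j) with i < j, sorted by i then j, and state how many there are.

α = atan 0.6 = 30.96°;  2α = 61.93°
n_0 = (+0.4927, -0.8702)
n_1 = (+0.2554, +0.9668)
n_2 = (-0.3028, +0.9531)
n_3 = (-0.6527, +0.7576)
n_4 = (-0.6641, -0.7477)
n_5 = (+0.0130, -0.9999)
  (0,1): δ = 44.32°  ✓
  (0,2): δ = 11.89°  ✓
  (0,3): δ = 11.23°  ✓
  (0,4): δ = 108.87°  ·
  (0,5): δ = 151.23°  ·
  (1,2): δ = 147.58°  ·
  (1,3): δ = 124.46°  ·
  (1,4): δ = 26.81°  ✓
  (1,5): δ = 15.54°  ✓
  (2,3): δ = 156.88°  ·
  (2,4): δ = 59.24°  ✓
  (2,5): δ = 16.88°  ✓
  (3,4): δ = 82.36°  ·
  (3,5): δ = 40.00°  ✓
  (4,5): δ = 137.64°  ·
antipodal pairs: 8

count = 8; pairs: (0,1), (0,2), (0,3), (1,4), (1,5), (2,4), (2,5), (3,5)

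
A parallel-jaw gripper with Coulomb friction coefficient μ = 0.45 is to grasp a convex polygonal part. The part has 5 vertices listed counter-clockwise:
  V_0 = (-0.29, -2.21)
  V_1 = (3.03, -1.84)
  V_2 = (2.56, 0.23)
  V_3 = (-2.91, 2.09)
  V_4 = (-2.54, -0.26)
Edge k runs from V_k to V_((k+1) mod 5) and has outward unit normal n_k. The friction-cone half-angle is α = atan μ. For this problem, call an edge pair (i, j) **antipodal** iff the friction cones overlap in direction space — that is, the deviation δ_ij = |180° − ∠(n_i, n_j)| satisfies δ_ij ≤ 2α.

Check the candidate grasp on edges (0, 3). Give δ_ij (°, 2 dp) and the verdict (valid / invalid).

α = atan 0.45 = 24.23°;  2α = 48.46°
edge 0: e_0 = (+3.32, +0.37);  n_0 = (+0.1108, -0.9938)
edge 3: e_3 = (+0.37, -2.35);  n_3 = (-0.9878, -0.1555)
∠(n_0, n_3) = 87.41°
δ = |180° − 87.41°| = 92.59°
92.59° > 2α = 48.46°  →  invalid

δ = 92.59°, invalid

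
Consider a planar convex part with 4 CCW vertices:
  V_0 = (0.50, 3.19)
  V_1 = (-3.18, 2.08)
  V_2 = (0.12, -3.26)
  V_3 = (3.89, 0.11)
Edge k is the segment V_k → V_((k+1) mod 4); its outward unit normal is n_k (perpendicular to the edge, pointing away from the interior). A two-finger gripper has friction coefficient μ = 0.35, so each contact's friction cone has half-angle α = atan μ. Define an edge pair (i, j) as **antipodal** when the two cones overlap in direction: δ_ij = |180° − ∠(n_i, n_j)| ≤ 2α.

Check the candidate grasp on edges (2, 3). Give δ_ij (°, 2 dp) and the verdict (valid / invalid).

δ = 84.05°, invalid

α = atan 0.35 = 19.29°;  2α = 38.58°
edge 2: e_2 = (+3.77, +3.37);  n_2 = (+0.6664, -0.7456)
edge 3: e_3 = (-3.39, +3.08);  n_3 = (+0.6725, +0.7401)
∠(n_2, n_3) = 95.95°
δ = |180° − 95.95°| = 84.05°
84.05° > 2α = 38.58°  →  invalid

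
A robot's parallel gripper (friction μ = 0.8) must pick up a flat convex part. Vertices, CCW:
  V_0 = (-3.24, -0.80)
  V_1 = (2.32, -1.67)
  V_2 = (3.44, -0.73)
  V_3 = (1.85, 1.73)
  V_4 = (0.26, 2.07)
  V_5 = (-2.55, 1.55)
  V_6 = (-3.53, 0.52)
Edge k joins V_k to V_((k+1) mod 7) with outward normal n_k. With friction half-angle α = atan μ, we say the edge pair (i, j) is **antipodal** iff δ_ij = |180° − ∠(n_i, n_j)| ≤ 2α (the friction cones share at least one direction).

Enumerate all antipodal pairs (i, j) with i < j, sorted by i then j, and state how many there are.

α = atan 0.8 = 38.66°;  2α = 77.32°
n_0 = (-0.1546, -0.9880)
n_1 = (+0.6429, -0.7660)
n_2 = (+0.8398, +0.5428)
n_3 = (+0.2091, +0.9779)
n_4 = (-0.1820, +0.9833)
n_5 = (-0.7245, +0.6893)
n_6 = (-0.9767, -0.2146)
  (0,1): δ = 131.10°  ·
  (0,2): δ = 48.23°  ✓
  (0,3): δ = 3.18°  ✓
  (0,4): δ = 19.38°  ✓
  (0,5): δ = 55.32°  ✓
  (0,6): δ = 111.28°  ·
  (1,2): δ = 97.13°  ·
  (1,3): δ = 52.08°  ✓
  (1,4): δ = 29.52°  ✓
  (1,5): δ = 6.42°  ✓
  (1,6): δ = 62.38°  ✓
  (2,3): δ = 134.95°  ·
  (2,4): δ = 112.39°  ·
  (2,5): δ = 76.45°  ✓
  (2,6): δ = 20.49°  ✓
  (3,4): δ = 157.45°  ·
  (3,5): δ = 121.50°  ·
  (3,6): δ = 65.54°  ✓
  (4,5): δ = 144.06°  ·
  (4,6): δ = 88.09°  ·
  (5,6): δ = 124.03°  ·
antipodal pairs: 11

count = 11; pairs: (0,2), (0,3), (0,4), (0,5), (1,3), (1,4), (1,5), (1,6), (2,5), (2,6), (3,6)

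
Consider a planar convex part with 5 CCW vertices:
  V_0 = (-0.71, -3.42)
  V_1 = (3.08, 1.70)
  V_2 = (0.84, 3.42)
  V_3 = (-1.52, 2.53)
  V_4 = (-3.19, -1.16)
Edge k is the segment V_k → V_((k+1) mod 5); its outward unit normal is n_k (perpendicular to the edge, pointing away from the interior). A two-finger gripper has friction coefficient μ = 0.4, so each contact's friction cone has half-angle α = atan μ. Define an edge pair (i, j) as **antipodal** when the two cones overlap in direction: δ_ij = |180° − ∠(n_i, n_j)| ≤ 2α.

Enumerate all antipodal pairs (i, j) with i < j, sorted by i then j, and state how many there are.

α = atan 0.4 = 21.80°;  2α = 43.60°
n_0 = (+0.8038, -0.5950)
n_1 = (+0.6090, +0.7932)
n_2 = (-0.3529, +0.9357)
n_3 = (-0.9110, +0.4123)
n_4 = (-0.6736, -0.7391)
  (0,1): δ = 91.01°  ·
  (0,2): δ = 32.83°  ✓
  (0,3): δ = 12.16°  ✓
  (0,4): δ = 84.17°  ·
  (1,2): δ = 121.82°  ·
  (1,3): δ = 76.83°  ·
  (1,4): δ = 4.82°  ✓
  (2,3): δ = 135.01°  ·
  (2,4): δ = 63.01°  ·
  (3,4): δ = 107.99°  ·
antipodal pairs: 3

count = 3; pairs: (0,2), (0,3), (1,4)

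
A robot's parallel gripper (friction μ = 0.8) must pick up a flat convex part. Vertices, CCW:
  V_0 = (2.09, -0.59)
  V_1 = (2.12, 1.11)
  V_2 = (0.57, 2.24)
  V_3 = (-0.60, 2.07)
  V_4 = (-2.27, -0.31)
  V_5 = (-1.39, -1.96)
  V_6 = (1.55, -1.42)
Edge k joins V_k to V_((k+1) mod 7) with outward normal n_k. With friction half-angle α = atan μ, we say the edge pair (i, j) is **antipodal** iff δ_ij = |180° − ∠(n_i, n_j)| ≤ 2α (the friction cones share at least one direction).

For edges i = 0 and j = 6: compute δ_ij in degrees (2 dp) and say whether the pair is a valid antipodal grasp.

α = atan 0.8 = 38.66°;  2α = 77.32°
edge 0: e_0 = (+0.03, +1.70);  n_0 = (+0.9998, -0.0176)
edge 6: e_6 = (+0.54, +0.83);  n_6 = (+0.8382, -0.5453)
∠(n_0, n_6) = 32.04°
δ = |180° − 32.04°| = 147.96°
147.96° > 2α = 77.32°  →  invalid

δ = 147.96°, invalid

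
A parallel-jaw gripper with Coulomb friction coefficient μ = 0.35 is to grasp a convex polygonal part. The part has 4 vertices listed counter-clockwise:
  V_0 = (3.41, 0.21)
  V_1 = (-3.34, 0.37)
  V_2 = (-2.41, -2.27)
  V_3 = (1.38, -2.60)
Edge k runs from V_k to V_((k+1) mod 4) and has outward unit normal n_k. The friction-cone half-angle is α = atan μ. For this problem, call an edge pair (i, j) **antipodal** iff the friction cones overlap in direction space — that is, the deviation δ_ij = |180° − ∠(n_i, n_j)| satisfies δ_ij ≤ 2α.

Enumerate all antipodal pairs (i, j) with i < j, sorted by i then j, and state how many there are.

count = 1; pairs: (0,2)

α = atan 0.35 = 19.29°;  2α = 38.58°
n_0 = (+0.0237, +0.9997)
n_1 = (-0.9432, -0.3323)
n_2 = (-0.0867, -0.9962)
n_3 = (+0.8106, -0.5856)
  (0,1): δ = 69.24°  ·
  (0,2): δ = 3.62°  ✓
  (0,3): δ = 55.51°  ·
  (1,2): δ = 114.38°  ·
  (1,3): δ = 55.25°  ·
  (2,3): δ = 120.87°  ·
antipodal pairs: 1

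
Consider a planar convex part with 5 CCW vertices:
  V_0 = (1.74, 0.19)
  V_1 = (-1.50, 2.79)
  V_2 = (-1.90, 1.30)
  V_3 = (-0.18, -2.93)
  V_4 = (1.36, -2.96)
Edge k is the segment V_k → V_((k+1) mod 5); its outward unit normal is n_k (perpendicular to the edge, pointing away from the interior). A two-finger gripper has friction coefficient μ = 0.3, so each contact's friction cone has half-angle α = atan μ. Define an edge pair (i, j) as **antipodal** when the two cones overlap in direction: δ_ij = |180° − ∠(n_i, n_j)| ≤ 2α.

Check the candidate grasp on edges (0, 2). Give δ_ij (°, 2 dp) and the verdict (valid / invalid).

α = atan 0.3 = 16.70°;  2α = 33.40°
edge 0: e_0 = (-3.24, +2.60);  n_0 = (+0.6259, +0.7799)
edge 2: e_2 = (+1.72, -4.23);  n_2 = (-0.9263, -0.3767)
∠(n_0, n_2) = 150.87°
δ = |180° − 150.87°| = 29.13°
29.13° ≤ 2α = 33.40°  →  valid

δ = 29.13°, valid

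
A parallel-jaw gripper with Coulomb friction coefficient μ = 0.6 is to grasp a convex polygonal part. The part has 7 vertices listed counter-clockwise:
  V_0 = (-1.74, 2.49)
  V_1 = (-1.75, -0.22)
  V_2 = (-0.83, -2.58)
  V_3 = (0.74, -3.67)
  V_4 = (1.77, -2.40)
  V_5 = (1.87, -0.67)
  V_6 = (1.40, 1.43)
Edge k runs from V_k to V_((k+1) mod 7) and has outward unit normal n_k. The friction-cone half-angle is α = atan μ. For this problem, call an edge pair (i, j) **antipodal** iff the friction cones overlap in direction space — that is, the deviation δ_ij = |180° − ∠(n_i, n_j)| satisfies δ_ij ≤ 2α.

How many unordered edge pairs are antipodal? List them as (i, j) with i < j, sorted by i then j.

α = atan 0.6 = 30.96°;  2α = 61.93°
n_0 = (-1.0000, +0.0037)
n_1 = (-0.9317, -0.3632)
n_2 = (-0.5703, -0.8214)
n_3 = (+0.7767, -0.6299)
n_4 = (+0.9983, -0.0577)
n_5 = (+0.9759, +0.2184)
n_6 = (+0.3198, +0.9475)
  (0,1): δ = 158.49°  ·
  (0,2): δ = 124.56°  ·
  (0,3): δ = 38.83°  ✓
  (0,4): δ = 3.10°  ✓
  (0,5): δ = 12.83°  ✓
  (0,6): δ = 71.56°  ·
  (1,2): δ = 146.07°  ·
  (1,3): δ = 60.34°  ✓
  (1,4): δ = 24.61°  ✓
  (1,5): δ = 8.68°  ✓
  (1,6): δ = 50.05°  ✓
  (2,3): δ = 94.27°  ·
  (2,4): δ = 58.54°  ✓
  (2,5): δ = 42.61°  ✓
  (2,6): δ = 16.12°  ✓
  (3,4): δ = 144.27°  ·
  (3,5): δ = 128.34°  ·
  (3,6): δ = 69.61°  ·
  (4,5): δ = 164.08°  ·
  (4,6): δ = 105.35°  ·
  (5,6): δ = 121.27°  ·
antipodal pairs: 10

count = 10; pairs: (0,3), (0,4), (0,5), (1,3), (1,4), (1,5), (1,6), (2,4), (2,5), (2,6)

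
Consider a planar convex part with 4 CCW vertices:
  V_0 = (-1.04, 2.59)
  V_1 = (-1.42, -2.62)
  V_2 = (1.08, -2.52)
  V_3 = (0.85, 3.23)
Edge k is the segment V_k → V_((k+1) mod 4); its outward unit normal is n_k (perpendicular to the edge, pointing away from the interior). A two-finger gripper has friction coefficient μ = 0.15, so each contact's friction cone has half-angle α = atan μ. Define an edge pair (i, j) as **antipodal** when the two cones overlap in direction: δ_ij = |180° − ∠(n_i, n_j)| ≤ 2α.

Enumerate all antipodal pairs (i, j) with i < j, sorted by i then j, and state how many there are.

α = atan 0.15 = 8.53°;  2α = 17.06°
n_0 = (-0.9974, +0.0727)
n_1 = (+0.0400, -0.9992)
n_2 = (+0.9992, +0.0400)
n_3 = (-0.3207, +0.9472)
  (0,1): δ = 83.54°  ·
  (0,2): δ = 6.46°  ✓
  (0,3): δ = 112.88°  ·
  (1,2): δ = 90.00°  ·
  (1,3): δ = 16.42°  ✓
  (2,3): δ = 73.58°  ·
antipodal pairs: 2

count = 2; pairs: (0,2), (1,3)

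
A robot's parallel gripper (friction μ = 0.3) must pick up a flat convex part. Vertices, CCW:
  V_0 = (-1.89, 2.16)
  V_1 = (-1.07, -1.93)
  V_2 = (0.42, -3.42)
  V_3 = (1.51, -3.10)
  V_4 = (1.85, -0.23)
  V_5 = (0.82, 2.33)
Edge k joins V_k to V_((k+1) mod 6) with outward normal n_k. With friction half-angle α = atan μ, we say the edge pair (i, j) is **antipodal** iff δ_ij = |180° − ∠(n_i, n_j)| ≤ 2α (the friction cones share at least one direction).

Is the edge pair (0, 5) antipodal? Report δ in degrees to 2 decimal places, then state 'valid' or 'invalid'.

δ = 82.25°, invalid

α = atan 0.3 = 16.70°;  2α = 33.40°
edge 0: e_0 = (+0.82, -4.09);  n_0 = (-0.9805, -0.1966)
edge 5: e_5 = (-2.71, -0.17);  n_5 = (-0.0626, +0.9980)
∠(n_0, n_5) = 97.75°
δ = |180° − 97.75°| = 82.25°
82.25° > 2α = 33.40°  →  invalid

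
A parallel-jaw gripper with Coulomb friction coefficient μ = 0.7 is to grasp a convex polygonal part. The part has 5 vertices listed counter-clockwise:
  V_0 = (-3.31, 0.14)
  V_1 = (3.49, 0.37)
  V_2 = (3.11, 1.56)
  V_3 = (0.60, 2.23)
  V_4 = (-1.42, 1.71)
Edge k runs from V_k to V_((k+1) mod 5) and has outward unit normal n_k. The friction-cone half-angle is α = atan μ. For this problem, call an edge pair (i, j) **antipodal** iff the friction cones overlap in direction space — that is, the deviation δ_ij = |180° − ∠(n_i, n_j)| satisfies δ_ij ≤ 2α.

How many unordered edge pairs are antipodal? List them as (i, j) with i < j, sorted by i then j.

α = atan 0.7 = 34.99°;  2α = 69.98°
n_0 = (+0.0338, -0.9994)
n_1 = (+0.9526, +0.3042)
n_2 = (+0.2579, +0.9662)
n_3 = (-0.2493, +0.9684)
n_4 = (-0.6390, +0.7692)
  (0,1): δ = 74.23°  ·
  (0,2): δ = 16.88°  ✓
  (0,3): δ = 12.50°  ✓
  (0,4): δ = 37.78°  ✓
  (1,2): δ = 122.66°  ·
  (1,3): δ = 93.27°  ·
  (1,4): δ = 67.99°  ✓
  (2,3): δ = 150.62°  ·
  (2,4): δ = 125.34°  ·
  (3,4): δ = 154.72°  ·
antipodal pairs: 4

count = 4; pairs: (0,2), (0,3), (0,4), (1,4)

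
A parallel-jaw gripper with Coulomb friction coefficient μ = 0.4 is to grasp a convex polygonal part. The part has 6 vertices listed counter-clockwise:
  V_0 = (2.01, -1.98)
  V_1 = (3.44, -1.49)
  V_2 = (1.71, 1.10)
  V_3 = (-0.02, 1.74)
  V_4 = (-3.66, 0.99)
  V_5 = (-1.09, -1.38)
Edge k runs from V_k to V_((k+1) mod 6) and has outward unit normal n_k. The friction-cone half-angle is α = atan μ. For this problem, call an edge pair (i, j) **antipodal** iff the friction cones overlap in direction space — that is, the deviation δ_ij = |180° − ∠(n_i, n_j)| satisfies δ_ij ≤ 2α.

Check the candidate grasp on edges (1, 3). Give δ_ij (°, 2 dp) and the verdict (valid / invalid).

δ = 112.10°, invalid

α = atan 0.4 = 21.80°;  2α = 43.60°
edge 1: e_1 = (-1.73, +2.59);  n_1 = (+0.8316, +0.5554)
edge 3: e_3 = (-3.64, -0.75);  n_3 = (-0.2018, +0.9794)
∠(n_1, n_3) = 67.90°
δ = |180° − 67.90°| = 112.10°
112.10° > 2α = 43.60°  →  invalid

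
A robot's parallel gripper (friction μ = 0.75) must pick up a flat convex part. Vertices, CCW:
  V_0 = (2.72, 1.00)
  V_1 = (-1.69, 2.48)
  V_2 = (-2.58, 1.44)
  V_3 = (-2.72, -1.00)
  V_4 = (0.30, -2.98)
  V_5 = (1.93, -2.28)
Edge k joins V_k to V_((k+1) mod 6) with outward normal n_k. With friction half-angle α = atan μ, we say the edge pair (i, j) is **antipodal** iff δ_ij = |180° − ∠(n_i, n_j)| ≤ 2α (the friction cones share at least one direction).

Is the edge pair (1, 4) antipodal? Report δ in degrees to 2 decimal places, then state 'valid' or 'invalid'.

δ = 26.20°, valid

α = atan 0.75 = 36.87°;  2α = 73.74°
edge 1: e_1 = (-0.89, -1.04);  n_1 = (-0.7598, +0.6502)
edge 4: e_4 = (+1.63, +0.70);  n_4 = (+0.3946, -0.9189)
∠(n_1, n_4) = 153.80°
δ = |180° − 153.80°| = 26.20°
26.20° ≤ 2α = 73.74°  →  valid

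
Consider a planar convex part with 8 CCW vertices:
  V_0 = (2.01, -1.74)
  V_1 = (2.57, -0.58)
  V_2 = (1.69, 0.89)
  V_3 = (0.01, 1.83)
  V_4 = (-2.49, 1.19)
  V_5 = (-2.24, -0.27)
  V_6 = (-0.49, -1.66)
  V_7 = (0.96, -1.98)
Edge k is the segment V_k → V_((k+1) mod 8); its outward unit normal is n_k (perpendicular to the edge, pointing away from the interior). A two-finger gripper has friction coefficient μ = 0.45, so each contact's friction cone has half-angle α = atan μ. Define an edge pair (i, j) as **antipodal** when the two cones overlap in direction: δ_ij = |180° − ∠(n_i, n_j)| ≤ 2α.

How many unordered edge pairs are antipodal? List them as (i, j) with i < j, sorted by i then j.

count = 9; pairs: (0,4), (1,4), (1,5), (1,6), (2,5), (2,6), (2,7), (3,6), (3,7)

α = atan 0.45 = 24.23°;  2α = 48.46°
n_0 = (+0.9006, -0.4347)
n_1 = (+0.8580, +0.5136)
n_2 = (+0.4883, +0.8727)
n_3 = (-0.2480, +0.9688)
n_4 = (-0.9857, -0.1688)
n_5 = (-0.6220, -0.7830)
n_6 = (-0.2155, -0.9765)
n_7 = (+0.2228, -0.9749)
  (0,1): δ = 123.32°  ·
  (0,2): δ = 93.46°  ·
  (0,3): δ = 49.87°  ·
  (0,4): δ = 35.49°  ✓
  (0,5): δ = 77.31°  ·
  (0,6): δ = 103.32°  ·
  (0,7): δ = 128.64°  ·
  (1,2): δ = 150.13°  ·
  (1,3): δ = 106.55°  ·
  (1,4): δ = 21.19°  ✓
  (1,5): δ = 20.63°  ✓
  (1,6): δ = 46.65°  ✓
  (1,7): δ = 71.97°  ·
  (2,3): δ = 136.41°  ·
  (2,4): δ = 51.06°  ·
  (2,5): δ = 9.23°  ✓
  (2,6): δ = 16.78°  ✓
  (2,7): δ = 42.10°  ✓
  (3,4): δ = 94.64°  ·
  (3,5): δ = 52.82°  ·
  (3,6): δ = 26.80°  ✓
  (3,7): δ = 1.48°  ✓
  (4,5): δ = 138.18°  ·
  (4,6): δ = 112.16°  ·
  (4,7): δ = 86.84°  ·
  (5,6): δ = 153.99°  ·
  (5,7): δ = 128.67°  ·
  (6,7): δ = 154.68°  ·
antipodal pairs: 9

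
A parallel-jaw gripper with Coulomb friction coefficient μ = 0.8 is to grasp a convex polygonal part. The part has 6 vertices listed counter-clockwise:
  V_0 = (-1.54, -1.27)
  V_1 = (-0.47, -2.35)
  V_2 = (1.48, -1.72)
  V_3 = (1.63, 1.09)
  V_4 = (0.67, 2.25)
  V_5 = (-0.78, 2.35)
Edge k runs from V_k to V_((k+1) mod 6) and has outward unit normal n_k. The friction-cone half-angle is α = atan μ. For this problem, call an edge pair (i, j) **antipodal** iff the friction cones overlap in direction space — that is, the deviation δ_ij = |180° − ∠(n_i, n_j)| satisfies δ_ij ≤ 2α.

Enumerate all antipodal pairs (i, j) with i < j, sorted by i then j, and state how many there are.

α = atan 0.8 = 38.66°;  2α = 77.32°
n_0 = (-0.7104, -0.7038)
n_1 = (+0.3074, -0.9516)
n_2 = (+0.9986, -0.0533)
n_3 = (+0.7704, +0.6376)
n_4 = (+0.0688, +0.9976)
n_5 = (-0.9787, +0.2055)
  (0,1): δ = 116.83°  ·
  (0,2): δ = 47.79°  ✓
  (0,3): δ = 5.12°  ✓
  (0,4): δ = 41.32°  ✓
  (0,5): δ = 123.41°  ·
  (1,2): δ = 110.96°  ·
  (1,3): δ = 68.29°  ✓
  (1,4): δ = 21.85°  ✓
  (1,5): δ = 60.24°  ✓
  (2,3): δ = 137.33°  ·
  (2,4): δ = 90.89°  ·
  (2,5): δ = 8.80°  ✓
  (3,4): δ = 133.56°  ·
  (3,5): δ = 51.47°  ✓
  (4,5): δ = 97.91°  ·
antipodal pairs: 8

count = 8; pairs: (0,2), (0,3), (0,4), (1,3), (1,4), (1,5), (2,5), (3,5)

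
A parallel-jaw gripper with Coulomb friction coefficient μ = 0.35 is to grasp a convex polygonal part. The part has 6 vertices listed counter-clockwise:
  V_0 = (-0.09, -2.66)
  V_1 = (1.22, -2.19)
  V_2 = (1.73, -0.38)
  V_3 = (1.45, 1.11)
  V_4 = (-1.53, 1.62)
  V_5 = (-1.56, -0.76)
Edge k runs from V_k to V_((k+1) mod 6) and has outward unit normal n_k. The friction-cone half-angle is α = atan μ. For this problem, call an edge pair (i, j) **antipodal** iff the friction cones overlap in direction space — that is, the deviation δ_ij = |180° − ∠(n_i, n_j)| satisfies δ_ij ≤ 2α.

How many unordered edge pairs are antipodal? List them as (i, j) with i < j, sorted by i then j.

count = 4; pairs: (0,3), (1,4), (2,4), (2,5)

α = atan 0.35 = 19.29°;  2α = 38.58°
n_0 = (+0.3377, -0.9413)
n_1 = (+0.9625, -0.2712)
n_2 = (+0.9828, +0.1847)
n_3 = (+0.1687, +0.9857)
n_4 = (-0.9999, +0.0126)
n_5 = (-0.7909, -0.6119)
  (0,1): δ = 125.47°  ·
  (0,2): δ = 99.09°  ·
  (0,3): δ = 29.45°  ✓
  (0,4): δ = 69.54°  ·
  (0,5): δ = 107.99°  ·
  (1,2): δ = 153.62°  ·
  (1,3): δ = 83.98°  ·
  (1,4): δ = 15.01°  ✓
  (1,5): δ = 53.46°  ·
  (2,3): δ = 110.35°  ·
  (2,4): δ = 11.37°  ✓
  (2,5): δ = 27.09°  ✓
  (3,4): δ = 81.01°  ·
  (3,5): δ = 42.56°  ·
  (4,5): δ = 141.55°  ·
antipodal pairs: 4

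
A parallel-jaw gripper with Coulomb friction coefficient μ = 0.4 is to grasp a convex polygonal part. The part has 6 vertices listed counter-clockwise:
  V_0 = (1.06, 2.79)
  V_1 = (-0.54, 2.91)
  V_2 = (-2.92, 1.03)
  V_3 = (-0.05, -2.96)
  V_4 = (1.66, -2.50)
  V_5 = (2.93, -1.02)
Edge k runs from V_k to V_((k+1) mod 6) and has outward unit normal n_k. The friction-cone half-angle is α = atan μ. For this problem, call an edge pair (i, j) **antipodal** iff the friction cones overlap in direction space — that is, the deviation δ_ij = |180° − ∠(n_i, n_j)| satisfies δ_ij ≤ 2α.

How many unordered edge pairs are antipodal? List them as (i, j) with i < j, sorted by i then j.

α = atan 0.4 = 21.80°;  2α = 43.60°
n_0 = (+0.0748, +0.9972)
n_1 = (-0.6199, +0.7847)
n_2 = (-0.8118, -0.5839)
n_3 = (+0.2598, -0.9657)
n_4 = (+0.7589, -0.6512)
n_5 = (+0.8977, +0.4406)
  (0,1): δ = 137.41°  ·
  (0,2): δ = 49.98°  ·
  (0,3): δ = 19.35°  ✓
  (0,4): δ = 53.66°  ·
  (0,5): δ = 120.43°  ·
  (1,2): δ = 92.58°  ·
  (1,3): δ = 23.25°  ✓
  (1,4): δ = 11.06°  ✓
  (1,5): δ = 77.84°  ·
  (2,3): δ = 110.67°  ·
  (2,4): δ = 76.36°  ·
  (2,5): δ = 9.58°  ✓
  (3,4): δ = 145.69°  ·
  (3,5): δ = 78.91°  ·
  (4,5): δ = 113.22°  ·
antipodal pairs: 4

count = 4; pairs: (0,3), (1,3), (1,4), (2,5)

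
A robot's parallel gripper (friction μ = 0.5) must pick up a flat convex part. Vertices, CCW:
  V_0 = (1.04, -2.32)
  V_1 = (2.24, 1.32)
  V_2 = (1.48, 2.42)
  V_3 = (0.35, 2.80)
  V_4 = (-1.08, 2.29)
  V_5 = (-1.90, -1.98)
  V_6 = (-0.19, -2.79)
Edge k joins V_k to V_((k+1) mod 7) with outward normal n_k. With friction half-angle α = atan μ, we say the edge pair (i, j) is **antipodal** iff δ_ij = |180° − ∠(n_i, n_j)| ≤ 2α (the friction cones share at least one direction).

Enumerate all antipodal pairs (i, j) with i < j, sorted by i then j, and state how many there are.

α = atan 0.5 = 26.57°;  2α = 53.13°
n_0 = (+0.9497, -0.3131)
n_1 = (+0.8227, +0.5684)
n_2 = (+0.3187, +0.9478)
n_3 = (-0.3359, +0.9419)
n_4 = (-0.9821, +0.1886)
n_5 = (-0.4281, -0.9037)
n_6 = (+0.3569, -0.9341)
  (0,1): δ = 127.11°  ·
  (0,2): δ = 90.34°  ·
  (0,3): δ = 52.13°  ✓
  (0,4): δ = 7.38°  ✓
  (0,5): δ = 82.90°  ·
  (0,6): δ = 129.16°  ·
  (1,2): δ = 143.23°  ·
  (1,3): δ = 105.01°  ·
  (1,4): δ = 45.51°  ✓
  (1,5): δ = 30.01°  ✓
  (1,6): δ = 76.27°  ·
  (2,3): δ = 141.78°  ·
  (2,4): δ = 82.28°  ·
  (2,5): δ = 6.76°  ✓
  (2,6): δ = 39.50°  ✓
  (3,4): δ = 120.50°  ·
  (3,5): δ = 44.97°  ✓
  (3,6): δ = 1.28°  ✓
  (4,5): δ = 104.48°  ·
  (4,6): δ = 58.22°  ·
  (5,6): δ = 133.74°  ·
antipodal pairs: 8

count = 8; pairs: (0,3), (0,4), (1,4), (1,5), (2,5), (2,6), (3,5), (3,6)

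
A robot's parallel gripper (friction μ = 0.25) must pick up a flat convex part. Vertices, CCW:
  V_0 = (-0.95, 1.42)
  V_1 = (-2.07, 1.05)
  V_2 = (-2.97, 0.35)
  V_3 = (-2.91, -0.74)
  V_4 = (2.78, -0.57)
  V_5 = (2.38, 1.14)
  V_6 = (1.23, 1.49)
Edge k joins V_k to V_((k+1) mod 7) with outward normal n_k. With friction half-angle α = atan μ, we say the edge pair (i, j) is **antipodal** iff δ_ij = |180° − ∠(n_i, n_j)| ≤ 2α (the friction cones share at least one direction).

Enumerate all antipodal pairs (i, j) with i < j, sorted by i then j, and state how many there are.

count = 4; pairs: (0,3), (2,4), (3,5), (3,6)

α = atan 0.25 = 14.04°;  2α = 28.07°
n_0 = (-0.3137, +0.9495)
n_1 = (-0.6139, +0.7894)
n_2 = (-0.9985, -0.0550)
n_3 = (+0.0299, -0.9996)
n_4 = (+0.9737, +0.2278)
n_5 = (+0.2912, +0.9567)
n_6 = (-0.0321, +0.9995)
  (0,1): δ = 160.41°  ·
  (0,2): δ = 105.13°  ·
  (0,3): δ = 16.57°  ✓
  (0,4): δ = 84.88°  ·
  (0,5): δ = 144.79°  ·
  (0,6): δ = 163.56°  ·
  (1,2): δ = 124.72°  ·
  (1,3): δ = 36.16°  ·
  (1,4): δ = 65.29°  ·
  (1,5): δ = 125.20°  ·
  (1,6): δ = 143.96°  ·
  (2,3): δ = 91.44°  ·
  (2,4): δ = 10.02°  ✓
  (2,5): δ = 69.92°  ·
  (2,6): δ = 88.69°  ·
  (3,4): δ = 78.55°  ·
  (3,5): δ = 18.64°  ✓
  (3,6): δ = 0.13°  ✓
  (4,5): δ = 120.09°  ·
  (4,6): δ = 101.33°  ·
  (5,6): δ = 161.23°  ·
antipodal pairs: 4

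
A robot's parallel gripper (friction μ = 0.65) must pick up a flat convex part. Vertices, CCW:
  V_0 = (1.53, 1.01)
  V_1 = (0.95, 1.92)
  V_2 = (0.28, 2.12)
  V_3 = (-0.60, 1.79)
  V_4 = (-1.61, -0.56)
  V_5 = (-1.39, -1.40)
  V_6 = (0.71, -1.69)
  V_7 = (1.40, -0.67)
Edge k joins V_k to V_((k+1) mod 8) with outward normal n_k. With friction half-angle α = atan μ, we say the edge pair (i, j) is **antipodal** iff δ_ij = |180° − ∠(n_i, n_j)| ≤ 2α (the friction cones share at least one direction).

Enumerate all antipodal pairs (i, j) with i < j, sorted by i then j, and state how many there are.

α = atan 0.65 = 33.02°;  2α = 66.05°
n_0 = (+0.8433, +0.5375)
n_1 = (+0.2860, +0.9582)
n_2 = (-0.3511, +0.9363)
n_3 = (-0.9187, +0.3949)
n_4 = (-0.9674, -0.2534)
n_5 = (-0.1368, -0.9906)
n_6 = (+0.8283, -0.5603)
n_7 = (+0.9970, -0.0772)
  (0,1): δ = 139.13°  ·
  (0,2): δ = 101.96°  ·
  (0,3): δ = 55.77°  ✓
  (0,4): δ = 17.84°  ✓
  (0,5): δ = 49.63°  ✓
  (0,6): δ = 113.41°  ·
  (0,7): δ = 143.06°  ·
  (1,2): δ = 142.82°  ·
  (1,3): δ = 96.64°  ·
  (1,4): δ = 58.70°  ✓
  (1,5): δ = 8.76°  ✓
  (1,6): δ = 72.54°  ·
  (1,7): δ = 102.20°  ·
  (2,3): δ = 133.81°  ·
  (2,4): δ = 95.88°  ·
  (2,5): δ = 28.42°  ✓
  (2,6): δ = 35.37°  ✓
  (2,7): δ = 65.02°  ✓
  (3,4): δ = 142.07°  ·
  (3,5): δ = 74.61°  ·
  (3,6): δ = 10.82°  ✓
  (3,7): δ = 18.83°  ✓
  (4,5): δ = 112.54°  ·
  (4,6): δ = 48.75°  ✓
  (4,7): δ = 19.10°  ✓
  (5,6): δ = 116.21°  ·
  (5,7): δ = 86.56°  ·
  (6,7): δ = 150.35°  ·
antipodal pairs: 12

count = 12; pairs: (0,3), (0,4), (0,5), (1,4), (1,5), (2,5), (2,6), (2,7), (3,6), (3,7), (4,6), (4,7)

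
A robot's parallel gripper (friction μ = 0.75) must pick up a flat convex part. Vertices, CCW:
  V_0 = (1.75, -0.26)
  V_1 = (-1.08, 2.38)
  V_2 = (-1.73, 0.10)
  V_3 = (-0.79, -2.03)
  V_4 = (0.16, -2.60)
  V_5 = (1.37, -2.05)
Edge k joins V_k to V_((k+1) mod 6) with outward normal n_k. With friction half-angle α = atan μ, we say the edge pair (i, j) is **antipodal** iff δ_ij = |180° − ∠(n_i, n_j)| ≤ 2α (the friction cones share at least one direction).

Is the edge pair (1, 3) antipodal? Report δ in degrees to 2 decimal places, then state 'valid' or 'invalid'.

δ = 105.05°, invalid

α = atan 0.75 = 36.87°;  2α = 73.74°
edge 1: e_1 = (-0.65, -2.28);  n_1 = (-0.9617, +0.2742)
edge 3: e_3 = (+0.95, -0.57);  n_3 = (-0.5145, -0.8575)
∠(n_1, n_3) = 74.95°
δ = |180° − 74.95°| = 105.05°
105.05° > 2α = 73.74°  →  invalid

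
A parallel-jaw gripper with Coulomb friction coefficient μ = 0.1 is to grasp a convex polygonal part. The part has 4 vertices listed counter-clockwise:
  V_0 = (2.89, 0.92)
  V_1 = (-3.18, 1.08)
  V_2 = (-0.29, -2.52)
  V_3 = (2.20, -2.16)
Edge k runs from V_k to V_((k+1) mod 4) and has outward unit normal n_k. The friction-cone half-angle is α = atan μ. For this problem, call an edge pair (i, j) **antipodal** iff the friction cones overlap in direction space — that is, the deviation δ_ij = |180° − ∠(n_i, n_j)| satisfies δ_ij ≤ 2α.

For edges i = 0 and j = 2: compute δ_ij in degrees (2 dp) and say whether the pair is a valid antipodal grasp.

α = atan 0.1 = 5.71°;  2α = 11.42°
edge 0: e_0 = (-6.07, +0.16);  n_0 = (+0.0263, +0.9997)
edge 2: e_2 = (+2.49, +0.36);  n_2 = (+0.1431, -0.9897)
∠(n_0, n_2) = 170.26°
δ = |180° − 170.26°| = 9.74°
9.74° ≤ 2α = 11.42°  →  valid

δ = 9.74°, valid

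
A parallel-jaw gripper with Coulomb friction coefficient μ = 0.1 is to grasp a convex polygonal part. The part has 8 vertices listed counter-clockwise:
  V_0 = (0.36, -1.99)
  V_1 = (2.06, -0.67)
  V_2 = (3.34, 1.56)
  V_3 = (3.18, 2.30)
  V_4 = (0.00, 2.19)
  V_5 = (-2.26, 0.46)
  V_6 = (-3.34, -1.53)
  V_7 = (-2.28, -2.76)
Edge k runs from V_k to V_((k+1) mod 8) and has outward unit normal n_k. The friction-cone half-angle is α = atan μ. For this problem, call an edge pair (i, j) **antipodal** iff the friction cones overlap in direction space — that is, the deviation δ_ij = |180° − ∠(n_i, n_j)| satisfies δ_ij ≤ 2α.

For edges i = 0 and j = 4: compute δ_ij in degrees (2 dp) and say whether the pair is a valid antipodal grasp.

δ = 0.39°, valid

α = atan 0.1 = 5.71°;  2α = 11.42°
edge 0: e_0 = (+1.70, +1.32);  n_0 = (+0.6133, -0.7899)
edge 4: e_4 = (-2.26, -1.73);  n_4 = (-0.6078, +0.7941)
∠(n_0, n_4) = 179.61°
δ = |180° − 179.61°| = 0.39°
0.39° ≤ 2α = 11.42°  →  valid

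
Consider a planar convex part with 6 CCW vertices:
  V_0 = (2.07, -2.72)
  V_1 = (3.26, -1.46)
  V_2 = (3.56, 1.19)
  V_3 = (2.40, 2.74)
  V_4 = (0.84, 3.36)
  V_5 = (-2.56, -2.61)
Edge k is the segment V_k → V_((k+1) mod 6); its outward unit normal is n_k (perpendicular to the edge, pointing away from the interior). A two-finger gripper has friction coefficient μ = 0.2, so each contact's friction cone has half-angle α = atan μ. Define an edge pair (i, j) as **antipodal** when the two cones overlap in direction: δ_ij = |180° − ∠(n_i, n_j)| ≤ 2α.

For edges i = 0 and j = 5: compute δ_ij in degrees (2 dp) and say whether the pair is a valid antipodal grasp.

α = atan 0.2 = 11.31°;  2α = 22.62°
edge 0: e_0 = (+1.19, +1.26);  n_0 = (+0.7270, -0.6866)
edge 5: e_5 = (+4.63, -0.11);  n_5 = (-0.0238, -0.9997)
∠(n_0, n_5) = 48.00°
δ = |180° − 48.00°| = 132.00°
132.00° > 2α = 22.62°  →  invalid

δ = 132.00°, invalid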